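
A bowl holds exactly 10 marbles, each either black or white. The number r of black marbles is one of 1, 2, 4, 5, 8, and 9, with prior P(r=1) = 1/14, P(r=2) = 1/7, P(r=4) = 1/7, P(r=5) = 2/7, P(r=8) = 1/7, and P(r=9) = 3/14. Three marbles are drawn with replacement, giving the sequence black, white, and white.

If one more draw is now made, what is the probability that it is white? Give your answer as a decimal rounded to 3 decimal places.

0.589

Compute the likelihood of the observed sequence for each case: P(data | r = 1) = (1/10)(9/10)(9/10) = 0.081; P(data | r = 2) = (2/10)(8/10)(8/10) = 0.128; P(data | r = 4) = (4/10)(6/10)(6/10) = 0.144; P(data | r = 5) = (5/10)(5/10)(5/10) = 0.125; P(data | r = 8) = (8/10)(2/10)(2/10) = 0.032; P(data | r = 9) = (9/10)(1/10)(1/10) = 0.009.
Multiplying each by its prior: 1/14 · 0.081 = 0.0057857, 1/7 · 0.128 = 0.018286, 1/7 · 0.144 = 0.020571, 2/7 · 0.125 = 0.035714, 1/7 · 0.032 = 0.0045714, 3/14 · 0.009 = 0.0019286; summing to 0.086857.
The posterior is then P(r = 1 | data) = 0.066612, P(r = 2 | data) = 0.21053, P(r = 4 | data) = 0.23684, P(r = 5 | data) = 0.41118, P(r = 8 | data) = 0.052632, P(r = 9 | data) = 0.022204.
Averaging over the posterior, P(white next | data) = (9/10)(0.066612) + (4/5)(0.21053) + (3/5)(0.23684) + (1/2)(0.41118) + (1/5)(0.052632) + (1/10)(0.022204) = 0.58882.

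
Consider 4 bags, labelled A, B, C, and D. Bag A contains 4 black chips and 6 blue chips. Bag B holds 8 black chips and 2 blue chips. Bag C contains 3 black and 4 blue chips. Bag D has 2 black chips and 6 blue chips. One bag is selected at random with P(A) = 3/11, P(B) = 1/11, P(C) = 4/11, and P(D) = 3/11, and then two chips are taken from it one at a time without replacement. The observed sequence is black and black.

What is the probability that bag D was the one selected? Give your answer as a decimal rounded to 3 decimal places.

0.063

For each hypothesis, P(data | H) works out to: P(data | bag A) = (4/10)(3/9) = 0.13333; P(data | bag B) = (8/10)(7/9) = 0.62222; P(data | bag C) = (3/7)(2/6) = 0.14286; P(data | bag D) = (2/8)(1/7) = 0.035714.
Multiplying each by its prior: 3/11 · 0.13333 = 0.036364, 1/11 · 0.62222 = 0.056566, 4/11 · 0.14286 = 0.051948, 3/11 · 0.035714 = 0.0097403; these sum to 0.15462.
By Bayes' rule, P(bag D | data) = (0.0097403) / (0.15462) = 0.062996.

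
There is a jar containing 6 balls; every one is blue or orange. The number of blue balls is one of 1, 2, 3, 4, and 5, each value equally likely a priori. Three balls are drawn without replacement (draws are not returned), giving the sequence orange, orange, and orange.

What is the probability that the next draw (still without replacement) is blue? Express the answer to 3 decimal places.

0.467

Compute the likelihood of the observed sequence for each case: P(data | r = 1) = (5/6)(4/5)(3/4) = 1/2; P(data | r = 2) = (4/6)(3/5)(2/4) = 1/5; P(data | r = 3) = (3/6)(2/5)(1/4) = 1/20; P(data | r = 4) = (2/6)(1/5)(0/4) = 0; P(data | r = 5) = (1/6)(0/5) = 0.
Multiplying each by its prior: 1/5 · 1/2 = 1/10, 1/5 · 1/5 = 1/25, 1/5 · 1/20 = 1/100, 1/5 · 0 = 0, 1/5 · 0 = 0; these sum to 3/20.
Dividing through by the total gives posterior P(r = 1 | data) = 2/3, P(r = 2 | data) = 4/15, P(r = 3 | data) = 1/15, P(r = 4 | data) = 0, P(r = 5 | data) = 0.
So P(blue next | data) = Σ P(blue next | H) P(H | data) = (1/3)(2/3) + (2/3)(4/15) + (1)(1/15) = 7/15.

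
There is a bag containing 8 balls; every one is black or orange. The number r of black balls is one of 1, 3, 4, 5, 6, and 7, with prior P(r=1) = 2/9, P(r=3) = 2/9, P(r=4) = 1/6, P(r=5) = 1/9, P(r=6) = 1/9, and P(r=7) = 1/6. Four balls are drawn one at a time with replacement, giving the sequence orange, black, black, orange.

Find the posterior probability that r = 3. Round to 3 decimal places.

For each hypothesis, P(data | H) works out to: P(data | r = 1) = (7/8)(1/8)(1/8)(7/8) = 0.011963; P(data | r = 3) = (5/8)(3/8)(3/8)(5/8) = 0.054932; P(data | r = 4) = (4/8)(4/8)(4/8)(4/8) = 0.0625; P(data | r = 5) = (3/8)(5/8)(5/8)(3/8) = 0.054932; P(data | r = 6) = (2/8)(6/8)(6/8)(2/8) = 0.035156; P(data | r = 7) = (1/8)(7/8)(7/8)(1/8) = 0.011963.
Multiplying each by its prior: 2/9 · 0.011963 = 0.0026584, 2/9 · 0.054932 = 0.012207, 1/6 · 0.0625 = 0.010417, 1/9 · 0.054932 = 0.0061035, 1/9 · 0.035156 = 0.0039062, 1/6 · 0.011963 = 0.0019938; with total 0.037286.
Therefore the posterior P(r = 3 | data) = (0.012207) / (0.037286) = 0.32739.

0.327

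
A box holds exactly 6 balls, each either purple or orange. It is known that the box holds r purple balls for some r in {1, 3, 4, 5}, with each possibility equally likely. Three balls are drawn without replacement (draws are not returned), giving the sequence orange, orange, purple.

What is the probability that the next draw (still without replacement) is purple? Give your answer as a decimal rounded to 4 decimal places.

For each hypothesis, P(data | H) works out to: P(data | r = 1) = (5/6)(4/5)(1/4) = 1/6; P(data | r = 3) = (3/6)(2/5)(3/4) = 3/20; P(data | r = 4) = (2/6)(1/5)(4/4) = 1/15; P(data | r = 5) = (1/6)(0/5) = 0.
The prior-weighted likelihoods are 1/4 · 1/6 = 1/24, 1/4 · 3/20 = 3/80, 1/4 · 1/15 = 1/60, 1/4 · 0 = 0; summing to 23/240.
Dividing through by the total gives posterior P(r = 1 | data) = 10/23, P(r = 3 | data) = 9/23, P(r = 4 | data) = 4/23, P(r = 5 | data) = 0.
So P(purple next | data) = Σ P(purple next | H) P(H | data) = (0)(10/23) + (2/3)(9/23) + (1)(4/23) = 10/23.

0.4348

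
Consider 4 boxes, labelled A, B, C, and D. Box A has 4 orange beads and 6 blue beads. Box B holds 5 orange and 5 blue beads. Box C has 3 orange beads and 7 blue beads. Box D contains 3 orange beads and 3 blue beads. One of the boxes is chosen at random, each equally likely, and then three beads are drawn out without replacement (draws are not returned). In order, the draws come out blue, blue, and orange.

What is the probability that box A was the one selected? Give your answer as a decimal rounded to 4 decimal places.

0.2643

Compute the likelihood of the observed sequence for each case: P(data | box A) = (6/10)(5/9)(4/8) = 0.16667; P(data | box B) = (5/10)(4/9)(5/8) = 0.13889; P(data | box C) = (7/10)(6/9)(3/8) = 0.175; P(data | box D) = (3/6)(2/5)(3/4) = 0.15.
Weighting by the prior gives 1/4 · 0.16667 = 0.041667, 1/4 · 0.13889 = 0.034722, 1/4 · 0.175 = 0.04375, 1/4 · 0.15 = 0.0375; these sum to 0.15764.
Hence P(box A | data) = (0.041667) / (0.15764) = 0.26432.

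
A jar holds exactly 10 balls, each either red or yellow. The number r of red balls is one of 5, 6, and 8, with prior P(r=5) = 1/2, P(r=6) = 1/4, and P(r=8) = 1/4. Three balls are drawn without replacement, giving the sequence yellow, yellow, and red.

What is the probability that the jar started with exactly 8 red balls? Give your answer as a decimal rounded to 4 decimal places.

Compute the likelihood of the observed sequence for each case: P(data | r = 5) = (5/10)(4/9)(5/8) = 5/36; P(data | r = 6) = (4/10)(3/9)(6/8) = 1/10; P(data | r = 8) = (2/10)(1/9)(8/8) = 1/45.
The prior-weighted likelihoods are 1/2 · 5/36 = 5/72, 1/4 · 1/10 = 1/40, 1/4 · 1/45 = 1/180; summing to 1/10.
Hence P(r = 8 | data) = (1/180) / (1/10) = 1/18.

0.0556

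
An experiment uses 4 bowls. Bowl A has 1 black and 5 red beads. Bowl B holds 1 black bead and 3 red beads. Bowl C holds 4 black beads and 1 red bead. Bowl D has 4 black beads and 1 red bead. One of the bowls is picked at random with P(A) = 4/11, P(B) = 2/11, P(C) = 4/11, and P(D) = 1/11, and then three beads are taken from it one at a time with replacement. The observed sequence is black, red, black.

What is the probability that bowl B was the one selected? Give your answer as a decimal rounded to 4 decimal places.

The likelihood of the observed sequence under each hypothesis: P(data | bowl A) = (1/6)(5/6)(1/6) = 0.023148; P(data | bowl B) = (1/4)(3/4)(1/4) = 0.046875; P(data | bowl C) = (4/5)(1/5)(4/5) = 0.128; P(data | bowl D) = (4/5)(1/5)(4/5) = 0.128.
Multiplying each by its prior: 4/11 · 0.023148 = 0.0084175, 2/11 · 0.046875 = 0.0085227, 4/11 · 0.128 = 0.046545, 1/11 · 0.128 = 0.011636; with total 0.075122.
By Bayes' rule, P(bowl B | data) = (0.0085227) / (0.075122) = 0.11345.

0.1135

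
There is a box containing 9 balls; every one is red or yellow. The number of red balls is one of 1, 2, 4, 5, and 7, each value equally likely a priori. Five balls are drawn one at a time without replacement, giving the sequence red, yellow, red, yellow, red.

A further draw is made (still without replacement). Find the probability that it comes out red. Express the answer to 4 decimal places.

0.5556

Compute the likelihood of the observed sequence for each case: P(data | r = 1) = (1/9)(8/8)(0/7) = 0; P(data | r = 2) = (2/9)(7/8)(1/7)(6/6)(0/5) = 0; P(data | r = 4) = (4/9)(5/8)(3/7)(4/6)(2/5) = 2/63; P(data | r = 5) = (5/9)(4/8)(4/7)(3/6)(3/5) = 1/21; P(data | r = 7) = (7/9)(2/8)(6/7)(1/6)(5/5) = 1/36.
Multiplying each by its prior: 1/5 · 0 = 0, 1/5 · 0 = 0, 1/5 · 2/63 = 2/315, 1/5 · 1/21 = 1/105, 1/5 · 1/36 = 1/180; with total 3/140.
The posterior is then P(r = 1 | data) = 0, P(r = 2 | data) = 0, P(r = 4 | data) = 8/27, P(r = 5 | data) = 4/9, P(r = 7 | data) = 7/27.
So P(red next | data) = Σ P(red next | H) P(H | data) = (1/4)(8/27) + (1/2)(4/9) + (1)(7/27) = 5/9.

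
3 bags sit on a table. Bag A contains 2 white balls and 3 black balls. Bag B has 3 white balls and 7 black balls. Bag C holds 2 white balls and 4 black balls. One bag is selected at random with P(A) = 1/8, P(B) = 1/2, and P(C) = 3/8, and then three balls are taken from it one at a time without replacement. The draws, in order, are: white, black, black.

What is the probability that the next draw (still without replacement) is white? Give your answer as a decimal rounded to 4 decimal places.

0.3333

The likelihood of the observed sequence under each hypothesis: P(data | bag A) = (2/5)(3/4)(2/3) = 1/5; P(data | bag B) = (3/10)(7/9)(6/8) = 7/40; P(data | bag C) = (2/6)(4/5)(3/4) = 1/5.
Multiplying each by its prior: 1/8 · 1/5 = 1/40, 1/2 · 7/40 = 7/80, 3/8 · 1/5 = 3/40; summing to 3/16.
Dividing through by the total gives posterior P(bag A | data) = 2/15, P(bag B | data) = 7/15, P(bag C | data) = 2/5.
Averaging over the posterior, P(white next | data) = (1/2)(2/15) + (2/7)(7/15) + (1/3)(2/5) = 1/3.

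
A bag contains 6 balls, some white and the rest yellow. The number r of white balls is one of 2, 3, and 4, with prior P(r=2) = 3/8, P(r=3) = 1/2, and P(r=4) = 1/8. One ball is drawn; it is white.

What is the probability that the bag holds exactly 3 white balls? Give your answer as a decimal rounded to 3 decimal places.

0.545

For each hypothesis, P(data | H) works out to: P(data | r = 2) = (2/6) = 1/3; P(data | r = 3) = (3/6) = 1/2; P(data | r = 4) = (4/6) = 2/3.
The prior-weighted likelihoods are 3/8 · 1/3 = 1/8, 1/2 · 1/2 = 1/4, 1/8 · 2/3 = 1/12; summing to 11/24.
Hence P(r = 3 | data) = (1/4) / (11/24) = 6/11.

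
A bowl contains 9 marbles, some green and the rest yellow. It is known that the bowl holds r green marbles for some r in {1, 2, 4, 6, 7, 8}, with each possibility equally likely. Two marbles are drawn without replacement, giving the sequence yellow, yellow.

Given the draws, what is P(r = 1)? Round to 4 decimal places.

For each hypothesis, P(data | H) works out to: P(data | r = 1) = (8/9)(7/8) = 7/9; P(data | r = 2) = (7/9)(6/8) = 7/12; P(data | r = 4) = (5/9)(4/8) = 5/18; P(data | r = 6) = (3/9)(2/8) = 1/12; P(data | r = 7) = (2/9)(1/8) = 1/36; P(data | r = 8) = (1/9)(0/8) = 0.
Multiplying each by its prior: 1/6 · 7/9 = 7/54, 1/6 · 7/12 = 7/72, 1/6 · 5/18 = 5/108, 1/6 · 1/12 = 1/72, 1/6 · 1/36 = 1/216, 1/6 · 0 = 0; these sum to 7/24.
Therefore the posterior P(r = 1 | data) = (7/54) / (7/24) = 4/9.

0.4444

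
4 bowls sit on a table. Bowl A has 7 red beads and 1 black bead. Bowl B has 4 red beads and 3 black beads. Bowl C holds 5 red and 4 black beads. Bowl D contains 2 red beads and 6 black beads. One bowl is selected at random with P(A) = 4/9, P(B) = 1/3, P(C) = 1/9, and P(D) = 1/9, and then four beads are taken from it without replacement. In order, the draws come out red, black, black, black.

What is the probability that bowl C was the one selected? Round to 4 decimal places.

0.1479

Under each hypothesis, the probability of the observed sequence is: P(data | bowl A) = (7/8)(1/7)(0/6) = 0; P(data | bowl B) = (4/7)(3/6)(2/5)(1/4) = 0.028571; P(data | bowl C) = (5/9)(4/8)(3/7)(2/6) = 0.039683; P(data | bowl D) = (2/8)(6/7)(5/6)(4/5) = 0.14286.
Weighting by the prior gives 4/9 · 0 = 0, 1/3 · 0.028571 = 0.0095238, 1/9 · 0.039683 = 0.0044092, 1/9 · 0.14286 = 0.015873; with total 0.029806.
So P(bowl C | data) = (0.0044092) / (0.029806) = 0.14793.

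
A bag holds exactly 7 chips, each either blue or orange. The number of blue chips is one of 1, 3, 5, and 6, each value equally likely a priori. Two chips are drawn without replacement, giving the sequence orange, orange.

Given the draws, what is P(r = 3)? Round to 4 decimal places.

0.2727

For each hypothesis, P(data | H) works out to: P(data | r = 1) = (6/7)(5/6) = 5/7; P(data | r = 3) = (4/7)(3/6) = 2/7; P(data | r = 5) = (2/7)(1/6) = 1/21; P(data | r = 6) = (1/7)(0/6) = 0.
Multiplying each by its prior: 1/4 · 5/7 = 5/28, 1/4 · 2/7 = 1/14, 1/4 · 1/21 = 1/84, 1/4 · 0 = 0; with total 11/42.
Hence P(r = 3 | data) = (1/14) / (11/42) = 3/11.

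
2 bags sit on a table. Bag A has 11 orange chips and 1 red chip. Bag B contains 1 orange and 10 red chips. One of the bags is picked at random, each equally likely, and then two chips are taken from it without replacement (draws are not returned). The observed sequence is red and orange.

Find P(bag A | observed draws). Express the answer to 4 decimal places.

0.4783

Compute the likelihood of the observed sequence for each case: P(data | bag A) = (1/12)(11/11) = 1/12; P(data | bag B) = (10/11)(1/10) = 1/11.
Weighting by the prior gives 1/2 · 1/12 = 1/24, 1/2 · 1/11 = 1/22; with total 23/264.
So P(bag A | data) = (1/24) / (23/264) = 11/23.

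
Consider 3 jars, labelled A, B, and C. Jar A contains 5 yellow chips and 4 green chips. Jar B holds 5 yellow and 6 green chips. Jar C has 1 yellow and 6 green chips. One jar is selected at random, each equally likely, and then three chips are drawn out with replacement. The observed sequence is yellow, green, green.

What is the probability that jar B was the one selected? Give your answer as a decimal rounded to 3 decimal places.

0.386

For each hypothesis, P(data | H) works out to: P(data | jar A) = (5/9)(4/9)(4/9) = 0.10974; P(data | jar B) = (5/11)(6/11)(6/11) = 0.13524; P(data | jar C) = (1/7)(6/7)(6/7) = 0.10496.
Weighting by the prior gives 1/3 · 0.10974 = 0.03658, 1/3 · 0.13524 = 0.045079, 1/3 · 0.10496 = 0.034985; summing to 0.11664.
So P(jar B | data) = (0.045079) / (0.11664) = 0.38647.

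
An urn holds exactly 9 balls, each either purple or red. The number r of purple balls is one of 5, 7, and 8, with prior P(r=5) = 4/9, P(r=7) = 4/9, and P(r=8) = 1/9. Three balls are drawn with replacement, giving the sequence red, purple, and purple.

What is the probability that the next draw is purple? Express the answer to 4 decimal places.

For each hypothesis, P(data | H) works out to: P(data | r = 5) = (4/9)(5/9)(5/9) = 0.13717; P(data | r = 7) = (2/9)(7/9)(7/9) = 0.13443; P(data | r = 8) = (1/9)(8/9)(8/9) = 0.087791.
The prior-weighted likelihoods are 4/9 · 0.13717 = 0.060966, 4/9 · 0.13443 = 0.059747, 1/9 · 0.087791 = 0.0097546; these sum to 0.13047.
The posterior is then P(r = 5 | data) = 0.46729, P(r = 7 | data) = 0.45794, P(r = 8 | data) = 0.074766.
Averaging over the posterior, P(purple next | data) = (5/9)(0.46729) + (7/9)(0.45794) + (8/9)(0.074766) = 0.68224.

0.6822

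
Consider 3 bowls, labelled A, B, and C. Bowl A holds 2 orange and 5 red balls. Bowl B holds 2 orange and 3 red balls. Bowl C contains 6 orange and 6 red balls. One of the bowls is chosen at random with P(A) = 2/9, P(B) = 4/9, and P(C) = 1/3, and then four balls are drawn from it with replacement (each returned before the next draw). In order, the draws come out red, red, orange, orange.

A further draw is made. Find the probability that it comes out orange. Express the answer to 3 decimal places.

Under each hypothesis, the probability of the observed sequence is: P(data | bowl A) = (5/7)(5/7)(2/7)(2/7) = 0.041649; P(data | bowl B) = (3/5)(3/5)(2/5)(2/5) = 0.0576; P(data | bowl C) = (6/12)(6/12)(6/12)(6/12) = 0.0625.
Multiplying each by its prior: 2/9 · 0.041649 = 0.0092554, 4/9 · 0.0576 = 0.0256, 1/3 · 0.0625 = 0.020833; these sum to 0.055689.
The posterior is then P(bowl A | data) = 0.1662, P(bowl B | data) = 0.4597, P(bowl C | data) = 0.3741.
Averaging over the posterior, P(orange next | data) = (2/7)(0.1662) + (2/5)(0.4597) + (1/2)(0.3741) = 0.41842.

0.418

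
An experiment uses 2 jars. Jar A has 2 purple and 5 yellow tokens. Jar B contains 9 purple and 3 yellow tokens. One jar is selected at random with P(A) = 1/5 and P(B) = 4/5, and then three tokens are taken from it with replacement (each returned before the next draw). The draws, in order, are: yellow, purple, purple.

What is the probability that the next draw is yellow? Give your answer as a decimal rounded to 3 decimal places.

Under each hypothesis, the probability of the observed sequence is: P(data | jar A) = (5/7)(2/7)(2/7) = 0.058309; P(data | jar B) = (3/12)(9/12)(9/12) = 0.14062.
Multiplying each by its prior: 1/5 · 0.058309 = 0.011662, 4/5 · 0.14062 = 0.1125; summing to 0.12416.
Normalising, the posterior is P(jar A | data) = 0.093924, P(jar B | data) = 0.90608.
The predictive probability is P(yellow next | data) = (5/7)(0.093924) + (1/4)(0.90608) = 0.29361.

0.294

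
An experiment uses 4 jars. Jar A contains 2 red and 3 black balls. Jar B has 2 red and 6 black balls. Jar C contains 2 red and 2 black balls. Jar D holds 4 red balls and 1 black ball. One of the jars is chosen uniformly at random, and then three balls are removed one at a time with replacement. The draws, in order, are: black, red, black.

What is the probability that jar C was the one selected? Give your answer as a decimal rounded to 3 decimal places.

0.283

Under each hypothesis, the probability of the observed sequence is: P(data | jar A) = (3/5)(2/5)(3/5) = 0.144; P(data | jar B) = (6/8)(2/8)(6/8) = 0.14062; P(data | jar C) = (2/4)(2/4)(2/4) = 0.125; P(data | jar D) = (1/5)(4/5)(1/5) = 0.032.
Multiplying each by its prior: 1/4 · 0.144 = 0.036, 1/4 · 0.14062 = 0.035156, 1/4 · 0.125 = 0.03125, 1/4 · 0.032 = 0.008; with total 0.11041.
Hence P(jar C | data) = (0.03125) / (0.11041) = 0.28305.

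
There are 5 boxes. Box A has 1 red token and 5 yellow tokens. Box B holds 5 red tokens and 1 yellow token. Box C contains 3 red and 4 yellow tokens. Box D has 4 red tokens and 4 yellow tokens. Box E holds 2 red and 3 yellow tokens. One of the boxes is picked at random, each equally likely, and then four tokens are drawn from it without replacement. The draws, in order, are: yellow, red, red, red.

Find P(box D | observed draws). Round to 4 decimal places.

Under each hypothesis, the probability of the observed sequence is: P(data | box A) = (5/6)(1/5)(0/4) = 0; P(data | box B) = (1/6)(5/5)(4/4)(3/3) = 0.16667; P(data | box C) = (4/7)(3/6)(2/5)(1/4) = 0.028571; P(data | box D) = (4/8)(4/7)(3/6)(2/5) = 0.057143; P(data | box E) = (3/5)(2/4)(1/3)(0/2) = 0.
The prior-weighted likelihoods are 1/5 · 0 = 0, 1/5 · 0.16667 = 0.033333, 1/5 · 0.028571 = 0.0057143, 1/5 · 0.057143 = 0.011429, 1/5 · 0 = 0; these sum to 0.050476.
By Bayes' rule, P(box D | data) = (0.011429) / (0.050476) = 0.22642.

0.2264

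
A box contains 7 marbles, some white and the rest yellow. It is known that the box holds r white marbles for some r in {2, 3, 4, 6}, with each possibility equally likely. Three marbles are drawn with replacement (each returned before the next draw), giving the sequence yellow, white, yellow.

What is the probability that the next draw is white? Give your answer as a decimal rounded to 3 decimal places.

Under each hypothesis, the probability of the observed sequence is: P(data | r = 2) = (5/7)(2/7)(5/7) = 50/343; P(data | r = 3) = (4/7)(3/7)(4/7) = 48/343; P(data | r = 4) = (3/7)(4/7)(3/7) = 36/343; P(data | r = 6) = (1/7)(6/7)(1/7) = 6/343.
Multiplying each by its prior: 1/4 · 50/343 = 25/686, 1/4 · 48/343 = 12/343, 1/4 · 36/343 = 9/343, 1/4 · 6/343 = 3/686; summing to 5/49.
Dividing through by the total gives posterior P(r = 2 | data) = 5/14, P(r = 3 | data) = 12/35, P(r = 4 | data) = 9/35, P(r = 6 | data) = 3/70.
So P(white next | data) = Σ P(white next | H) P(H | data) = (2/7)(5/14) + (3/7)(12/35) + (4/7)(9/35) + (6/7)(3/70) = 106/245.

0.433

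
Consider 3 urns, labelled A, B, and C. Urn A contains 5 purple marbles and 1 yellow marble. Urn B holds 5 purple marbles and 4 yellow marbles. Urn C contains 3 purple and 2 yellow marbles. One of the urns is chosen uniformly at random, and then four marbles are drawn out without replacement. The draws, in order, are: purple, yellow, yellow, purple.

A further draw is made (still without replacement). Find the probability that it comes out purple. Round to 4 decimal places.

0.8230

Under each hypothesis, the probability of the observed sequence is: P(data | urn A) = (5/6)(1/5)(0/4) = 0; P(data | urn B) = (5/9)(4/8)(3/7)(4/6) = 0.079365; P(data | urn C) = (3/5)(2/4)(1/3)(2/2) = 0.1.
Weighting by the prior gives 1/3 · 0 = 0, 1/3 · 0.079365 = 0.026455, 1/3 · 0.1 = 0.033333; summing to 0.059788.
Normalising, the posterior is P(urn A | data) = 0, P(urn B | data) = 0.44248, P(urn C | data) = 0.55752.
The predictive probability is P(purple next | data) = (3/5)(0.44248) + (1)(0.55752) = 0.82301.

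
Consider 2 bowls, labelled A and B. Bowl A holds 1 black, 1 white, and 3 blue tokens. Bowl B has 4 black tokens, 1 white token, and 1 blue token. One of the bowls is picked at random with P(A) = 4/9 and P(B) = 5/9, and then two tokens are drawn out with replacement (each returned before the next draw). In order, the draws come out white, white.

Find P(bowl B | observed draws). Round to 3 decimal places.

0.465

The likelihood of the observed sequence under each hypothesis: P(data | bowl A) = (1/5)(1/5) = 0.04; P(data | bowl B) = (1/6)(1/6) = 0.027778.
Weighting by the prior gives 4/9 · 0.04 = 0.017778, 5/9 · 0.027778 = 0.015432; summing to 0.03321.
So P(bowl B | data) = (0.015432) / (0.03321) = 0.46468.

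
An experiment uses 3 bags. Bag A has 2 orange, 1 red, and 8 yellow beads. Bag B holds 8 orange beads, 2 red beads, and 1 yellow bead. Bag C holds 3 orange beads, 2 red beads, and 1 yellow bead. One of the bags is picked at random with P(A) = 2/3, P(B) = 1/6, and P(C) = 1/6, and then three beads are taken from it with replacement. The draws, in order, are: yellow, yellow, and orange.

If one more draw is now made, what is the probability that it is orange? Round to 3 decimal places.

Under each hypothesis, the probability of the observed sequence is: P(data | bag A) = (8/11)(8/11)(2/11) = 0.096168; P(data | bag B) = (1/11)(1/11)(8/11) = 0.0060105; P(data | bag C) = (1/6)(1/6)(3/6) = 0.013889.
Multiplying each by its prior: 2/3 · 0.096168 = 0.064112, 1/6 · 0.0060105 = 0.0010018, 1/6 · 0.013889 = 0.0023148; summing to 0.067429.
Dividing through by the total gives posterior P(bag A | data) = 0.95081, P(bag B | data) = 0.014856, P(bag C | data) = 0.03433.
So P(orange next | data) = Σ P(orange next | H) P(H | data) = (2/11)(0.95081) + (8/11)(0.014856) + (1/2)(0.03433) = 0.20084.

0.201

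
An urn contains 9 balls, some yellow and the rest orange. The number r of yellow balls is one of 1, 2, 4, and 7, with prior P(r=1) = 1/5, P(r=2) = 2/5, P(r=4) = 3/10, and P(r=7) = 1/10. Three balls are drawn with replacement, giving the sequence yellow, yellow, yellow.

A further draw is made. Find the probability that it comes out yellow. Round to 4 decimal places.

For each hypothesis, P(data | H) works out to: P(data | r = 1) = (1/9)(1/9)(1/9) = 0.0013717; P(data | r = 2) = (2/9)(2/9)(2/9) = 0.010974; P(data | r = 4) = (4/9)(4/9)(4/9) = 0.087791; P(data | r = 7) = (7/9)(7/9)(7/9) = 0.47051.
Multiplying each by its prior: 1/5 · 0.0013717 = 0.00027435, 2/5 · 0.010974 = 0.0043896, 3/10 · 0.087791 = 0.026337, 1/10 · 0.47051 = 0.047051; summing to 0.078052.
The posterior is then P(r = 1 | data) = 0.0035149, P(r = 2 | data) = 0.056239, P(r = 4 | data) = 0.33743, P(r = 7 | data) = 0.60281.
Averaging over the posterior, P(yellow next | data) = (1/9)(0.0035149) + (2/9)(0.056239) + (4/9)(0.33743) + (7/9)(0.60281) = 0.63171.

0.6317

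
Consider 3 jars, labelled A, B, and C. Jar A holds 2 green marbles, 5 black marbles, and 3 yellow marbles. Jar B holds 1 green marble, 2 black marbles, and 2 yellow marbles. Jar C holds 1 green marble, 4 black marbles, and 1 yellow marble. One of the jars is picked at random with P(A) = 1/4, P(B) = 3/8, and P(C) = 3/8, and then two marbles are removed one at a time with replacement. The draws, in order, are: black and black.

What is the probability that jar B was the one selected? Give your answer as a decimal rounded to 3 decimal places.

0.207

Compute the likelihood of the observed sequence for each case: P(data | jar A) = (5/10)(5/10) = 0.25; P(data | jar B) = (2/5)(2/5) = 0.16; P(data | jar C) = (4/6)(4/6) = 0.44444.
Weighting by the prior gives 1/4 · 0.25 = 0.0625, 3/8 · 0.16 = 0.06, 3/8 · 0.44444 = 0.16667; with total 0.28917.
So P(jar B | data) = (0.06) / (0.28917) = 0.20749.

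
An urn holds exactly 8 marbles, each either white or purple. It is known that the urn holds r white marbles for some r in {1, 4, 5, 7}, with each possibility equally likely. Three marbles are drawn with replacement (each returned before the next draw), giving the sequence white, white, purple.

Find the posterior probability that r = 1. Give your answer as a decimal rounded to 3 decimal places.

0.036

For each hypothesis, P(data | H) works out to: P(data | r = 1) = (1/8)(1/8)(7/8) = 0.013672; P(data | r = 4) = (4/8)(4/8)(4/8) = 0.125; P(data | r = 5) = (5/8)(5/8)(3/8) = 0.14648; P(data | r = 7) = (7/8)(7/8)(1/8) = 0.095703.
The prior-weighted likelihoods are 1/4 · 0.013672 = 0.003418, 1/4 · 0.125 = 0.03125, 1/4 · 0.14648 = 0.036621, 1/4 · 0.095703 = 0.023926; with total 0.095215.
Hence P(r = 1 | data) = (0.003418) / (0.095215) = 0.035897.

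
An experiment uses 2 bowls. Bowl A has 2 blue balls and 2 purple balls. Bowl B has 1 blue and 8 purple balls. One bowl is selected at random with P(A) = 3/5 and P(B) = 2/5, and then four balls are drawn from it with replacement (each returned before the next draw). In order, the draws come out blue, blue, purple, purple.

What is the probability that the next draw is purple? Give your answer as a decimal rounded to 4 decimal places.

0.5367

For each hypothesis, P(data | H) works out to: P(data | bowl A) = (2/4)(2/4)(2/4)(2/4) = 0.0625; P(data | bowl B) = (1/9)(1/9)(8/9)(8/9) = 0.0097546.
Multiplying each by its prior: 3/5 · 0.0625 = 0.0375, 2/5 · 0.0097546 = 0.0039018; these sum to 0.041402.
Normalising, the posterior is P(bowl A | data) = 0.90576, P(bowl B | data) = 0.094243.
The predictive probability is P(purple next | data) = (1/2)(0.90576) + (8/9)(0.094243) = 0.53665.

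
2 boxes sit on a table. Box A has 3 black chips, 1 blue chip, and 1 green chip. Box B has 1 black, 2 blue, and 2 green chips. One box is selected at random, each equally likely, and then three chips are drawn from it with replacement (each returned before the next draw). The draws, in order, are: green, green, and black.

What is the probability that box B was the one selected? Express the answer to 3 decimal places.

0.571

The likelihood of the observed sequence under each hypothesis: P(data | box A) = (1/5)(1/5)(3/5) = 3/125; P(data | box B) = (2/5)(2/5)(1/5) = 4/125.
The prior-weighted likelihoods are 1/2 · 3/125 = 3/250, 1/2 · 4/125 = 2/125; these sum to 7/250.
So P(box B | data) = (2/125) / (7/250) = 4/7.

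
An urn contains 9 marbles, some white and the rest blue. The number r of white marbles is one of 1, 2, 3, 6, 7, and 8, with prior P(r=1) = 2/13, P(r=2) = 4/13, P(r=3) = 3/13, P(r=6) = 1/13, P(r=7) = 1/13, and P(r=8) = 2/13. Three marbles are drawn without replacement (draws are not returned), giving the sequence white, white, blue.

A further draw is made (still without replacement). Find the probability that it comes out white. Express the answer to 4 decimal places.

0.5778

Under each hypothesis, the probability of the observed sequence is: P(data | r = 1) = (1/9)(0/8) = 0; P(data | r = 2) = (2/9)(1/8)(7/7) = 1/36; P(data | r = 3) = (3/9)(2/8)(6/7) = 1/14; P(data | r = 6) = (6/9)(5/8)(3/7) = 5/28; P(data | r = 7) = (7/9)(6/8)(2/7) = 1/6; P(data | r = 8) = (8/9)(7/8)(1/7) = 1/9.
Weighting by the prior gives 2/13 · 0 = 0, 4/13 · 1/36 = 1/117, 3/13 · 1/14 = 3/182, 1/13 · 5/28 = 5/364, 1/13 · 1/6 = 1/78, 2/13 · 1/9 = 2/117; with total 25/364.
The posterior is then P(r = 1 | data) = 0, P(r = 2 | data) = 28/225, P(r = 3 | data) = 6/25, P(r = 6 | data) = 1/5, P(r = 7 | data) = 14/75, P(r = 8 | data) = 56/225.
The predictive probability is P(white next | data) = (0)(28/225) + (1/6)(6/25) + (2/3)(1/5) + (5/6)(14/75) + (1)(56/225) = 26/45.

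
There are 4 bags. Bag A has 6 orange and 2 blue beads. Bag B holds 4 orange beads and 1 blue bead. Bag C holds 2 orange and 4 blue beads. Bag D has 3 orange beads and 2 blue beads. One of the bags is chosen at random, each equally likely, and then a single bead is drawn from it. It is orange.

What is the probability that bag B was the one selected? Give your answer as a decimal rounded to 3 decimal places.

For each hypothesis, P(data | H) works out to: P(data | bag A) = (6/8) = 3/4; P(data | bag B) = (4/5) = 4/5; P(data | bag C) = (2/6) = 1/3; P(data | bag D) = (3/5) = 3/5.
Multiplying each by its prior: 1/4 · 3/4 = 3/16, 1/4 · 4/5 = 1/5, 1/4 · 1/3 = 1/12, 1/4 · 3/5 = 3/20; these sum to 149/240.
Therefore the posterior P(bag B | data) = (1/5) / (149/240) = 48/149.

0.322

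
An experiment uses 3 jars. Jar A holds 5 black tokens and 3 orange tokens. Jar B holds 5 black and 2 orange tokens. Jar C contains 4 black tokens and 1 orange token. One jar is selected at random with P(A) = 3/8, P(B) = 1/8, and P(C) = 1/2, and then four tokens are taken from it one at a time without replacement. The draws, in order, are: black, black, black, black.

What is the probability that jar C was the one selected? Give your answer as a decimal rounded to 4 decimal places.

0.6914

The likelihood of the observed sequence under each hypothesis: P(data | jar A) = (5/8)(4/7)(3/6)(2/5) = 1/14; P(data | jar B) = (5/7)(4/6)(3/5)(2/4) = 1/7; P(data | jar C) = (4/5)(3/4)(2/3)(1/2) = 1/5.
Weighting by the prior gives 3/8 · 1/14 = 3/112, 1/8 · 1/7 = 1/56, 1/2 · 1/5 = 1/10; summing to 81/560.
So P(jar C | data) = (1/10) / (81/560) = 56/81.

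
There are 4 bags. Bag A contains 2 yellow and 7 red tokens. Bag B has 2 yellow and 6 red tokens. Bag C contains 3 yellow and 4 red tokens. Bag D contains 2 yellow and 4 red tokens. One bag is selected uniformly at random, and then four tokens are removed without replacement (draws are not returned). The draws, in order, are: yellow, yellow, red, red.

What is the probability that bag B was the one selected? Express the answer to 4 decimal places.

Under each hypothesis, the probability of the observed sequence is: P(data | bag A) = (2/9)(1/8)(7/7)(6/6) = 1/36; P(data | bag B) = (2/8)(1/7)(6/6)(5/5) = 1/28; P(data | bag C) = (3/7)(2/6)(4/5)(3/4) = 3/35; P(data | bag D) = (2/6)(1/5)(4/4)(3/3) = 1/15.
The prior-weighted likelihoods are 1/4 · 1/36 = 1/144, 1/4 · 1/28 = 1/112, 1/4 · 3/35 = 3/140, 1/4 · 1/15 = 1/60; with total 17/315.
By Bayes' rule, P(bag B | data) = (1/112) / (17/315) = 45/272.

0.1654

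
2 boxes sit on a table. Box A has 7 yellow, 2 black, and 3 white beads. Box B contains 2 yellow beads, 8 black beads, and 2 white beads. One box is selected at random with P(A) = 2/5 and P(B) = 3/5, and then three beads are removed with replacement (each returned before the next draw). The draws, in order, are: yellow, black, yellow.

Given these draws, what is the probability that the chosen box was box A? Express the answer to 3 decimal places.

0.671

For each hypothesis, P(data | H) works out to: P(data | box A) = (7/12)(2/12)(7/12) = 0.056713; P(data | box B) = (2/12)(8/12)(2/12) = 0.018519.
Multiplying each by its prior: 2/5 · 0.056713 = 0.022685, 3/5 · 0.018519 = 0.011111; these sum to 0.033796.
By Bayes' rule, P(box A | data) = (0.022685) / (0.033796) = 0.67123.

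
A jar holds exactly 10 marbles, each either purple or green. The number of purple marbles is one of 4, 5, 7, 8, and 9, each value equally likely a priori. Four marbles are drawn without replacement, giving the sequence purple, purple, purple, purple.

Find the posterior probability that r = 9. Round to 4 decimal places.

Compute the likelihood of the observed sequence for each case: P(data | r = 4) = (4/10)(3/9)(2/8)(1/7) = 0.0047619; P(data | r = 5) = (5/10)(4/9)(3/8)(2/7) = 0.02381; P(data | r = 7) = (7/10)(6/9)(5/8)(4/7) = 0.16667; P(data | r = 8) = (8/10)(7/9)(6/8)(5/7) = 0.33333; P(data | r = 9) = (9/10)(8/9)(7/8)(6/7) = 0.6.
Multiplying each by its prior: 1/5 · 0.0047619 = 0.00095238, 1/5 · 0.02381 = 0.0047619, 1/5 · 0.16667 = 0.033333, 1/5 · 0.33333 = 0.066667, 1/5 · 0.6 = 0.12; with total 0.22571.
Therefore the posterior P(r = 9 | data) = (0.12) / (0.22571) = 0.53165.

0.5316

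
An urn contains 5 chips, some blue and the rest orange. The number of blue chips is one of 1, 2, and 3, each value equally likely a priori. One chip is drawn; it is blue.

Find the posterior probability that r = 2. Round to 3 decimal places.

For each hypothesis, P(data | H) works out to: P(data | r = 1) = (1/5) = 1/5; P(data | r = 2) = (2/5) = 2/5; P(data | r = 3) = (3/5) = 3/5.
Weighting by the prior gives 1/3 · 1/5 = 1/15, 1/3 · 2/5 = 2/15, 1/3 · 3/5 = 1/5; with total 2/5.
Hence P(r = 2 | data) = (2/15) / (2/5) = 1/3.

0.333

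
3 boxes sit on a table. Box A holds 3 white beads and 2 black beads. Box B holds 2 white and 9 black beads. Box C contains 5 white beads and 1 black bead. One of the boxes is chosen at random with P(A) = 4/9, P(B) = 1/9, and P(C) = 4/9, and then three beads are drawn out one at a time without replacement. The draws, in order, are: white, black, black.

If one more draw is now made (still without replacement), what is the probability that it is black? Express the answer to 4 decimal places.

The likelihood of the observed sequence under each hypothesis: P(data | box A) = (3/5)(2/4)(1/3) = 1/10; P(data | box B) = (2/11)(9/10)(8/9) = 8/55; P(data | box C) = (5/6)(1/5)(0/4) = 0.
Weighting by the prior gives 4/9 · 1/10 = 2/45, 1/9 · 8/55 = 8/495, 4/9 · 0 = 0; summing to 2/33.
The posterior is then P(box A | data) = 11/15, P(box B | data) = 4/15, P(box C | data) = 0.
The predictive probability is P(black next | data) = (0)(11/15) + (7/8)(4/15) = 7/30.

0.2333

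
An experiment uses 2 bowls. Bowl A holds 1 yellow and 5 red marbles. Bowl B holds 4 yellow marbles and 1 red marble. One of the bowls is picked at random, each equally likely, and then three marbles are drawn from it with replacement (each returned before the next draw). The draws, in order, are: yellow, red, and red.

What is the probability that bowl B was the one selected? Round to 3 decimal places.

Under each hypothesis, the probability of the observed sequence is: P(data | bowl A) = (1/6)(5/6)(5/6) = 0.11574; P(data | bowl B) = (4/5)(1/5)(1/5) = 0.032.
The prior-weighted likelihoods are 1/2 · 0.11574 = 0.05787, 1/2 · 0.032 = 0.016; summing to 0.07387.
By Bayes' rule, P(bowl B | data) = (0.016) / (0.07387) = 0.2166.

0.217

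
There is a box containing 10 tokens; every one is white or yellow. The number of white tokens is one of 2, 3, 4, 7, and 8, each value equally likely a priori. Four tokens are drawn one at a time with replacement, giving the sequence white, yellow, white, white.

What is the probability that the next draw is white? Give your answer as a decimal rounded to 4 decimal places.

0.6552

Compute the likelihood of the observed sequence for each case: P(data | r = 2) = (2/10)(8/10)(2/10)(2/10) = 0.0064; P(data | r = 3) = (3/10)(7/10)(3/10)(3/10) = 0.0189; P(data | r = 4) = (4/10)(6/10)(4/10)(4/10) = 0.0384; P(data | r = 7) = (7/10)(3/10)(7/10)(7/10) = 0.1029; P(data | r = 8) = (8/10)(2/10)(8/10)(8/10) = 0.1024.
Multiplying each by its prior: 1/5 · 0.0064 = 0.00128, 1/5 · 0.0189 = 0.00378, 1/5 · 0.0384 = 0.00768, 1/5 · 0.1029 = 0.02058, 1/5 · 0.1024 = 0.02048; summing to 0.0538.
Dividing through by the total gives posterior P(r = 2 | data) = 0.023792, P(r = 3 | data) = 0.07026, P(r = 4 | data) = 0.14275, P(r = 7 | data) = 0.38253, P(r = 8 | data) = 0.38067.
So P(white next | data) = Σ P(white next | H) P(H | data) = (1/5)(0.023792) + (3/10)(0.07026) + (2/5)(0.14275) + (7/10)(0.38253) + (4/5)(0.38067) = 0.65524.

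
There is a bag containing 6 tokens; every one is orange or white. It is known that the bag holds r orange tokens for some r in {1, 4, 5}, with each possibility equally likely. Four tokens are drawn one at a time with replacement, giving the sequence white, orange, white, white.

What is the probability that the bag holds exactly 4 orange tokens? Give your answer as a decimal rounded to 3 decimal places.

Under each hypothesis, the probability of the observed sequence is: P(data | r = 1) = (5/6)(1/6)(5/6)(5/6) = 0.096451; P(data | r = 4) = (2/6)(4/6)(2/6)(2/6) = 0.024691; P(data | r = 5) = (1/6)(5/6)(1/6)(1/6) = 0.003858.
The prior-weighted likelihoods are 1/3 · 0.096451 = 0.03215, 1/3 · 0.024691 = 0.0082305, 1/3 · 0.003858 = 0.001286; with total 0.041667.
By Bayes' rule, P(r = 4 | data) = (0.0082305) / (0.041667) = 0.19753.

0.198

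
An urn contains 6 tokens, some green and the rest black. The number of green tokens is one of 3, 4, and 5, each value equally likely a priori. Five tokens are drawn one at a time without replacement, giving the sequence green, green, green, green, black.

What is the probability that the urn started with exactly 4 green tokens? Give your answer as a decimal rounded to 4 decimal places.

0.2857

Under each hypothesis, the probability of the observed sequence is: P(data | r = 3) = (3/6)(2/5)(1/4)(0/3) = 0; P(data | r = 4) = (4/6)(3/5)(2/4)(1/3)(2/2) = 1/15; P(data | r = 5) = (5/6)(4/5)(3/4)(2/3)(1/2) = 1/6.
Multiplying each by its prior: 1/3 · 0 = 0, 1/3 · 1/15 = 1/45, 1/3 · 1/6 = 1/18; these sum to 7/90.
Therefore the posterior P(r = 4 | data) = (1/45) / (7/90) = 2/7.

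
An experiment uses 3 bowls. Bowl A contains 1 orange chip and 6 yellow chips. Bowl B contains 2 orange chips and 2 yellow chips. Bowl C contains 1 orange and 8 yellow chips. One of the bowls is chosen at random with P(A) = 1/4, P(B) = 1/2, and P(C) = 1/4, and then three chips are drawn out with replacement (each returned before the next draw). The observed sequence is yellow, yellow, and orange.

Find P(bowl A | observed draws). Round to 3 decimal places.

0.237

Under each hypothesis, the probability of the observed sequence is: P(data | bowl A) = (6/7)(6/7)(1/7) = 0.10496; P(data | bowl B) = (2/4)(2/4)(2/4) = 0.125; P(data | bowl C) = (8/9)(8/9)(1/9) = 0.087791.
Multiplying each by its prior: 1/4 · 0.10496 = 0.026239, 1/2 · 0.125 = 0.0625, 1/4 · 0.087791 = 0.021948; with total 0.11069.
By Bayes' rule, P(bowl A | data) = (0.026239) / (0.11069) = 0.23706.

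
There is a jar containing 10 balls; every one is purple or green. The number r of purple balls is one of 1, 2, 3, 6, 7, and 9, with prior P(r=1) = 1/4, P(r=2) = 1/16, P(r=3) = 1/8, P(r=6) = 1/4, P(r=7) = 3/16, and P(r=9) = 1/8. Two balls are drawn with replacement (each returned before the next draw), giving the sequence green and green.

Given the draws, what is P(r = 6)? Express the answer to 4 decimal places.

For each hypothesis, P(data | H) works out to: P(data | r = 1) = (9/10)(9/10) = 0.81; P(data | r = 2) = (8/10)(8/10) = 0.64; P(data | r = 3) = (7/10)(7/10) = 0.49; P(data | r = 6) = (4/10)(4/10) = 0.16; P(data | r = 7) = (3/10)(3/10) = 0.09; P(data | r = 9) = (1/10)(1/10) = 0.01.
Multiplying each by its prior: 1/4 · 0.81 = 0.2025, 1/16 · 0.64 = 0.04, 1/8 · 0.49 = 0.06125, 1/4 · 0.16 = 0.04, 3/16 · 0.09 = 0.016875, 1/8 · 0.01 = 0.00125; these sum to 0.36188.
By Bayes' rule, P(r = 6 | data) = (0.04) / (0.36188) = 0.11054.

0.1105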